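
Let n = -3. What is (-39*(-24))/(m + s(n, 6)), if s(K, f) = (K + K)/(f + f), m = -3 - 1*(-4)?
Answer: 1872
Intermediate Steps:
m = 1 (m = -3 + 4 = 1)
s(K, f) = K/f (s(K, f) = (2*K)/((2*f)) = (2*K)*(1/(2*f)) = K/f)
(-39*(-24))/(m + s(n, 6)) = (-39*(-24))/(1 - 3/6) = 936/(1 - 3*1/6) = 936/(1 - 1/2) = 936/(1/2) = 936*2 = 1872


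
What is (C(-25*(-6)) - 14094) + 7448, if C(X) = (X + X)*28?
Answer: 1754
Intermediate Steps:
C(X) = 56*X (C(X) = (2*X)*28 = 56*X)
(C(-25*(-6)) - 14094) + 7448 = (56*(-25*(-6)) - 14094) + 7448 = (56*150 - 14094) + 7448 = (8400 - 14094) + 7448 = -5694 + 7448 = 1754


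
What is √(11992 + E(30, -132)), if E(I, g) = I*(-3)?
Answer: √11902 ≈ 109.10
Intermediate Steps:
E(I, g) = -3*I
√(11992 + E(30, -132)) = √(11992 - 3*30) = √(11992 - 90) = √11902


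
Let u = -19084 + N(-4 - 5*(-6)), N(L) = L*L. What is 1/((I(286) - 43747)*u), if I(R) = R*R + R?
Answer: -1/705670680 ≈ -1.4171e-9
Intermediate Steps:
N(L) = L²
I(R) = R + R² (I(R) = R² + R = R + R²)
u = -18408 (u = -19084 + (-4 - 5*(-6))² = -19084 + (-4 + 30)² = -19084 + 26² = -19084 + 676 = -18408)
1/((I(286) - 43747)*u) = 1/(286*(1 + 286) - 43747*(-18408)) = -1/18408/(286*287 - 43747) = -1/18408/(82082 - 43747) = -1/18408/38335 = (1/38335)*(-1/18408) = -1/705670680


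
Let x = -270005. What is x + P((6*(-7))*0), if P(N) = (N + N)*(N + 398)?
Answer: -270005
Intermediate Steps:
P(N) = 2*N*(398 + N) (P(N) = (2*N)*(398 + N) = 2*N*(398 + N))
x + P((6*(-7))*0) = -270005 + 2*((6*(-7))*0)*(398 + (6*(-7))*0) = -270005 + 2*(-42*0)*(398 - 42*0) = -270005 + 2*0*(398 + 0) = -270005 + 2*0*398 = -270005 + 0 = -270005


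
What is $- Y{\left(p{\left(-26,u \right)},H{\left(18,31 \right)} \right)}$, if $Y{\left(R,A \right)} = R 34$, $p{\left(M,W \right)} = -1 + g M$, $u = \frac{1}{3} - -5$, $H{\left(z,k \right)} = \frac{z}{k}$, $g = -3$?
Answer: $-2618$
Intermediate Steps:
$u = \frac{16}{3}$ ($u = \frac{1}{3} + 5 = \frac{16}{3} \approx 5.3333$)
$p{\left(M,W \right)} = -1 - 3 M$
$Y{\left(R,A \right)} = 34 R$
$- Y{\left(p{\left(-26,u \right)},H{\left(18,31 \right)} \right)} = - 34 \left(-1 - -78\right) = - 34 \left(-1 + 78\right) = - 34 \cdot 77 = \left(-1\right) 2618 = -2618$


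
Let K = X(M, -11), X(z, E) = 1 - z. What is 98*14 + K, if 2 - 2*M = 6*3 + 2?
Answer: 1382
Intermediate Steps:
M = -9 (M = 1 - (6*3 + 2)/2 = 1 - (18 + 2)/2 = 1 - ½*20 = 1 - 10 = -9)
K = 10 (K = 1 - 1*(-9) = 1 + 9 = 10)
98*14 + K = 98*14 + 10 = 1372 + 10 = 1382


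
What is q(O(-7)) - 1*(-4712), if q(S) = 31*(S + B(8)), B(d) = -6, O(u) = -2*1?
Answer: 4464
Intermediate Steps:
O(u) = -2
q(S) = -186 + 31*S (q(S) = 31*(S - 6) = 31*(-6 + S) = -186 + 31*S)
q(O(-7)) - 1*(-4712) = (-186 + 31*(-2)) - 1*(-4712) = (-186 - 62) + 4712 = -248 + 4712 = 4464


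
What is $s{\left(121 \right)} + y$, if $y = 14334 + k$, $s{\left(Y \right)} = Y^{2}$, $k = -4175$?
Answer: $24800$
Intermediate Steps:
$y = 10159$ ($y = 14334 - 4175 = 10159$)
$s{\left(121 \right)} + y = 121^{2} + 10159 = 14641 + 10159 = 24800$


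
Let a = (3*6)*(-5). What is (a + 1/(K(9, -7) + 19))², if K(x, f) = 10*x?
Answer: 96216481/11881 ≈ 8098.4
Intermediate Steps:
a = -90 (a = 18*(-5) = -90)
(a + 1/(K(9, -7) + 19))² = (-90 + 1/(10*9 + 19))² = (-90 + 1/(90 + 19))² = (-90 + 1/109)² = (-9809/109)² = 96216481/11881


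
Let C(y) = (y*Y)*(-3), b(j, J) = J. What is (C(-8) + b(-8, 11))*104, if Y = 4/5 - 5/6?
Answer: 5304/5 ≈ 1060.8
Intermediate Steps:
Y = -1/30 (Y = 4*(⅕) - 5*⅙ = ⅘ - ⅚ = -1/30 ≈ -0.033333)
C(y) = y/10 (C(y) = (y*(-1/30))*(-3) = -y/30*(-3) = y/10)
(C(-8) + b(-8, 11))*104 = ((⅒)*(-8) + 11)*104 = (-⅘ + 11)*104 = (51/5)*104 = 5304/5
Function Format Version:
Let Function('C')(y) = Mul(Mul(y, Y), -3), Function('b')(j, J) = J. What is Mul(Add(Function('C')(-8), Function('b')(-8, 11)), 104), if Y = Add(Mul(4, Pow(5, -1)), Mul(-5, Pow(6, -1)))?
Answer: Rational(5304, 5) ≈ 1060.8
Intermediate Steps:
Y = Rational(-1, 30) (Y = Add(Mul(4, Rational(1, 5)), Mul(-5, Rational(1, 6))) = Add(Rational(4, 5), Rational(-5, 6)) = Rational(-1, 30) ≈ -0.033333)
Function('C')(y) = Mul(Rational(1, 10), y) (Function('C')(y) = Mul(Mul(y, Rational(-1, 30)), -3) = Mul(Mul(Rational(-1, 30), y), -3) = Mul(Rational(1, 10), y))
Mul(Add(Function('C')(-8), Function('b')(-8, 11)), 104) = Mul(Add(Mul(Rational(1, 10), -8), 11), 104) = Mul(Add(Rational(-4, 5), 11), 104) = Mul(Rational(51, 5), 104) = Rational(5304, 5)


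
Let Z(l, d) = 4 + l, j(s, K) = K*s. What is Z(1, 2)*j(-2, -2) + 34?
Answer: 54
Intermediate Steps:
Z(1, 2)*j(-2, -2) + 34 = (4 + 1)*(-2*(-2)) + 34 = 5*4 + 34 = 20 + 34 = 54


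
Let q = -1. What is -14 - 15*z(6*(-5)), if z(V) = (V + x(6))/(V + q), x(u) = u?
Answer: -794/31 ≈ -25.613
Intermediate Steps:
z(V) = (6 + V)/(-1 + V) (z(V) = (V + 6)/(V - 1) = (6 + V)/(-1 + V))
-14 - 15*z(6*(-5)) = -14 - 15*(6 + 6*(-5))/(-1 + 6*(-5)) = -14 - 15*(6 - 30)/(-1 - 30) = -14 - 15*(-24)/(-31) = -14 - (-15)*(-24)/31 = -14 - 15*24/31 = -14 - 360/31 = -794/31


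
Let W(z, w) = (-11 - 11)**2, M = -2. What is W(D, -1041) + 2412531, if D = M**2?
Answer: 2413015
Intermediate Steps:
D = 4 (D = (-2)**2 = 4)
W(z, w) = 484 (W(z, w) = (-22)**2 = 484)
W(D, -1041) + 2412531 = 484 + 2412531 = 2413015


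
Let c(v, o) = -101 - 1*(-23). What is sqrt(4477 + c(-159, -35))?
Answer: sqrt(4399) ≈ 66.325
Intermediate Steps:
c(v, o) = -78 (c(v, o) = -101 + 23 = -78)
sqrt(4477 + c(-159, -35)) = sqrt(4477 - 78) = sqrt(4399)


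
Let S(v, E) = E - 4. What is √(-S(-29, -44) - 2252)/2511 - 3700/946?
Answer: -1850/473 + 2*I*√551/2511 ≈ -3.9112 + 0.018696*I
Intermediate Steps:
S(v, E) = -4 + E
√(-S(-29, -44) - 2252)/2511 - 3700/946 = √(-(-4 - 44) - 2252)/2511 - 3700/946 = √(-1*(-48) - 2252)*(1/2511) - 3700*1/946 = √(48 - 2252)*(1/2511) - 1850/473 = √(-2204)*(1/2511) - 1850/473 = (2*I*√551)*(1/2511) - 1850/473 = 2*I*√551/2511 - 1850/473 = -1850/473 + 2*I*√551/2511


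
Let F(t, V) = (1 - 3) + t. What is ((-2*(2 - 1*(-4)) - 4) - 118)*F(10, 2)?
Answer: -1072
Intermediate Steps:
F(t, V) = -2 + t
((-2*(2 - 1*(-4)) - 4) - 118)*F(10, 2) = ((-2*(2 - 1*(-4)) - 4) - 118)*(-2 + 10) = ((-2*(2 + 4) - 4) - 118)*8 = ((-2*6 - 4) - 118)*8 = ((-12 - 4) - 118)*8 = (-16 - 118)*8 = -134*8 = -1072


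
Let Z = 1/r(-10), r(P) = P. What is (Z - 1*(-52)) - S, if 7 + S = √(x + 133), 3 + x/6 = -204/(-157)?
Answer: 589/10 - √3026803/157 ≈ 47.819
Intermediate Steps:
x = -1602/157 (x = -18 + 6*(-204/(-157)) = -18 + 6*(-204*(-1/157)) = -18 + 6*(204/157) = -18 + 1224/157 = -1602/157 ≈ -10.204)
S = -7 + √3026803/157 (S = -7 + √(-1602/157 + 133) = -7 + √(19279/157) = -7 + √3026803/157 ≈ 4.0813)
Z = -⅒ (Z = 1/(-10) = -⅒ ≈ -0.10000)
(Z - 1*(-52)) - S = (-⅒ - 1*(-52)) - (-7 + √3026803/157) = (-⅒ + 52) + (7 - √3026803/157) = 519/10 + (7 - √3026803/157) = 589/10 - √3026803/157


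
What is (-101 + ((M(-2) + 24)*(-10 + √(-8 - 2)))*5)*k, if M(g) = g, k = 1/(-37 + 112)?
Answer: -1201/75 + 22*I*√10/15 ≈ -16.013 + 4.638*I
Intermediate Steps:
k = 1/75 ≈ 0.013333
(-101 + ((M(-2) + 24)*(-10 + √(-8 - 2)))*5)*k = (-101 + ((-2 + 24)*(-10 + √(-8 - 2)))*5)*(1/75) = (-101 + (22*(-10 + √(-10)))*5)*(1/75) = (-101 + (22*(-10 + I*√10))*5)*(1/75) = (-101 + (-220 + 22*I*√10)*5)*(1/75) = (-101 + (-1100 + 110*I*√10))*(1/75) = (-1201 + 110*I*√10)*(1/75) = -1201/75 + 22*I*√10/15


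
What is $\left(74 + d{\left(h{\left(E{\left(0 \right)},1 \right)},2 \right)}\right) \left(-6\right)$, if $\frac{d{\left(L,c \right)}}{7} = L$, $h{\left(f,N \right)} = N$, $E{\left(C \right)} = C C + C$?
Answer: $-486$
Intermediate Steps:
$E{\left(C \right)} = C + C^{2}$ ($E{\left(C \right)} = C^{2} + C = C + C^{2}$)
$d{\left(L,c \right)} = 7 L$
$\left(74 + d{\left(h{\left(E{\left(0 \right)},1 \right)},2 \right)}\right) \left(-6\right) = \left(74 + 7 \cdot 1\right) \left(-6\right) = \left(74 + 7\right) \left(-6\right) = 81 \left(-6\right) = -486$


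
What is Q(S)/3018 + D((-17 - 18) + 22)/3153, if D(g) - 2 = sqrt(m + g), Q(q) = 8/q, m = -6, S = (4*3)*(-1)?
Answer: 1967/4757877 + I*sqrt(19)/3153 ≈ 0.00041342 + 0.0013825*I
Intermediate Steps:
S = -12 (S = 12*(-1) = -12)
D(g) = 2 + sqrt(-6 + g)
Q(S)/3018 + D((-17 - 18) + 22)/3153 = (8/(-12))/3018 + (2 + sqrt(-6 + ((-17 - 18) + 22)))/3153 = (8*(-1/12))*(1/3018) + (2 + sqrt(-6 + (-35 + 22)))*(1/3153) = -2/3*1/3018 + (2 + sqrt(-6 - 13))*(1/3153) = -1/4527 + (2 + sqrt(-19))*(1/3153) = -1/4527 + (2 + I*sqrt(19))*(1/3153) = -1/4527 + (2/3153 + I*sqrt(19)/3153) = 1967/4757877 + I*sqrt(19)/3153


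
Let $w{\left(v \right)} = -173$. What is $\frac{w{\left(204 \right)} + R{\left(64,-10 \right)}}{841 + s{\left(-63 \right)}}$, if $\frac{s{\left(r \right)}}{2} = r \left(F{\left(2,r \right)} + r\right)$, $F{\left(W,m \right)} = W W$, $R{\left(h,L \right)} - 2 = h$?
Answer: $- \frac{107}{8275} \approx -0.012931$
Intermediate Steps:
$R{\left(h,L \right)} = 2 + h$
$F{\left(W,m \right)} = W^{2}$
$s{\left(r \right)} = 2 r \left(4 + r\right)$ ($s{\left(r \right)} = 2 r \left(2^{2} + r\right) = 2 r \left(4 + r\right)$)
$\frac{w{\left(204 \right)} + R{\left(64,-10 \right)}}{841 + s{\left(-63 \right)}} = \frac{-173 + \left(2 + 64\right)}{841 + 2 \left(-63\right) \left(4 - 63\right)} = \frac{-173 + 66}{841 + 2 \left(-63\right) \left(-59\right)} = - \frac{107}{841 + 7434} = - \frac{107}{8275}$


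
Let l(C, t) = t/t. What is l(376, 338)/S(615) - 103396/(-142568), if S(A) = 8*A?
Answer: 63606361/87679320 ≈ 0.72544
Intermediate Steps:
l(C, t) = 1
l(376, 338)/S(615) - 103396/(-142568) = 1/(8*615) - 103396/(-142568) = 1/4920 - 103396*(-1/142568) = 1*(1/4920) + 25849/35642 = 1/4920 + 25849/35642 = 63606361/87679320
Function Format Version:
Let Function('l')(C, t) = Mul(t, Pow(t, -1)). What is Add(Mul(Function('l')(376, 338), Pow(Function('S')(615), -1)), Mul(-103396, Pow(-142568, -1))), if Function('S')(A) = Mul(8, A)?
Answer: Rational(63606361, 87679320) ≈ 0.72544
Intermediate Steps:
Function('l')(C, t) = 1
Add(Mul(Function('l')(376, 338), Pow(Function('S')(615), -1)), Mul(-103396, Pow(-142568, -1))) = Add(Mul(1, Pow(Mul(8, 615), -1)), Mul(-103396, Pow(-142568, -1))) = Add(Mul(1, Pow(4920, -1)), Mul(-103396, Rational(-1, 142568))) = Add(Mul(1, Rational(1, 4920)), Rational(25849, 35642)) = Add(Rational(1, 4920), Rational(25849, 35642)) = Rational(63606361, 87679320)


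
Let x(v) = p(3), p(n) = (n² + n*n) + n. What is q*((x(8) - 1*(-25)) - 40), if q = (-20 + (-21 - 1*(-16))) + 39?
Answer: 84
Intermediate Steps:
p(n) = n + 2*n² (p(n) = (n² + n²) + n = 2*n² + n = n + 2*n²)
x(v) = 21 (x(v) = 3*(1 + 2*3) = 3*(1 + 6) = 3*7 = 21)
q = 14 (q = (-20 + (-21 + 16)) + 39 = (-20 - 5) + 39 = -25 + 39 = 14)
q*((x(8) - 1*(-25)) - 40) = 14*((21 - 1*(-25)) - 40) = 14*((21 + 25) - 40) = 14*(46 - 40) = 14*6 = 84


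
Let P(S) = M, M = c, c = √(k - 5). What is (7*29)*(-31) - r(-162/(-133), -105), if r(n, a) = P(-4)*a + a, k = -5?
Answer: -6188 + 105*I*√10 ≈ -6188.0 + 332.04*I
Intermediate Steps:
c = I*√10 (c = √(-5 - 5) = √(-10) = I*√10 ≈ 3.1623*I)
M = I*√10 ≈ 3.1623*I
P(S) = I*√10
r(n, a) = a + I*a*√10 (r(n, a) = (I*√10)*a + a = I*a*√10 + a = a + I*a*√10)
(7*29)*(-31) - r(-162/(-133), -105) = (7*29)*(-31) - (-105)*(1 + I*√10) = 203*(-31) - (-105 - 105*I*√10) = -6293 + (105 + 105*I*√10) = -6188 + 105*I*√10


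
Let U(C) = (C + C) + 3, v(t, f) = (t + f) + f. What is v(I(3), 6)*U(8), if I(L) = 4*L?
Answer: 456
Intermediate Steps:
v(t, f) = t + 2*f (v(t, f) = (f + t) + f = t + 2*f)
U(C) = 3 + 2*C (U(C) = 2*C + 3 = 3 + 2*C)
v(I(3), 6)*U(8) = (4*3 + 2*6)*(3 + 2*8) = (12 + 12)*(3 + 16) = 24*19 = 456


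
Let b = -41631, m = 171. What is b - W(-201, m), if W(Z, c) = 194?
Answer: -41825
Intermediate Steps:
b - W(-201, m) = -41631 - 1*194 = -41631 - 194 = -41825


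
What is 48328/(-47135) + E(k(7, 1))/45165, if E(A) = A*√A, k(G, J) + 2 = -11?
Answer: -48328/47135 - 13*I*√13/45165 ≈ -1.0253 - 0.0010378*I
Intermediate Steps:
k(G, J) = -13 (k(G, J) = -2 - 11 = -13)
E(A) = A^(3/2)
48328/(-47135) + E(k(7, 1))/45165 = 48328/(-47135) + (-13)^(3/2)/45165 = 48328*(-1/47135) - 13*I*√13*(1/45165) = -48328/47135 - 13*I*√13/45165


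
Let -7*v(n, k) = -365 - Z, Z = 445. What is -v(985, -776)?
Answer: -810/7 ≈ -115.71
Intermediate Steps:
v(n, k) = 810/7 (v(n, k) = -(-365 - 1*445)/7 = -(-365 - 445)/7 = -1/7*(-810) = 810/7)
-v(985, -776) = -1*810/7 = -810/7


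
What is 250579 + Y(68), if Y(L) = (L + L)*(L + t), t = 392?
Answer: 313139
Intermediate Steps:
Y(L) = 2*L*(392 + L) (Y(L) = (L + L)*(L + 392) = (2*L)*(392 + L) = 2*L*(392 + L))
250579 + Y(68) = 250579 + 2*68*(392 + 68) = 250579 + 2*68*460 = 250579 + 62560 = 313139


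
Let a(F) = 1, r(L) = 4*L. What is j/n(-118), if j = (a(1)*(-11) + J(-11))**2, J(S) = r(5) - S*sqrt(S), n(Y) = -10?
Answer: 125 - 99*I*sqrt(11)/5 ≈ 125.0 - 65.669*I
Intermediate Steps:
J(S) = 20 - S**(3/2) (J(S) = 4*5 - S*sqrt(S) = 20 - S**(3/2))
j = (9 + 11*I*sqrt(11))**2 (j = (1*(-11) + (20 - (-11)**(3/2)))**2 = (-11 + (20 - (-11)*I*sqrt(11)))**2 = (-11 + (20 + 11*I*sqrt(11)))**2 = (9 + 11*I*sqrt(11))**2 ≈ -1250.0 + 656.69*I)
j/n(-118) = (-1250 + 198*I*sqrt(11))/(-10) = (-1250 + 198*I*sqrt(11))*(-1/10) = 125 - 99*I*sqrt(11)/5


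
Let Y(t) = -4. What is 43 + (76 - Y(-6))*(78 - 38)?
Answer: 3243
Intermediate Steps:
43 + (76 - Y(-6))*(78 - 38) = 43 + (76 - 1*(-4))*(78 - 38) = 43 + (76 + 4)*40 = 43 + 80*40 = 43 + 3200 = 3243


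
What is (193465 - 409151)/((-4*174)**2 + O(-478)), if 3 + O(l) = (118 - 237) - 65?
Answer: -215686/484229 ≈ -0.44542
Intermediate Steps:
O(l) = -187 (O(l) = -3 + ((118 - 237) - 65) = -3 + (-119 - 65) = -3 - 184 = -187)
(193465 - 409151)/((-4*174)**2 + O(-478)) = (193465 - 409151)/((-4*174)**2 - 187) = -215686/((-696)**2 - 187) = -215686/(484416 - 187) = -215686/484229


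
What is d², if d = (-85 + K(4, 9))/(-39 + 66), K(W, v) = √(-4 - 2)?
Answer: (85 - I*√6)²/729 ≈ 9.9026 - 0.57121*I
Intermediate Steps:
K(W, v) = I*√6 (K(W, v) = √(-6) = I*√6)
d = -85/27 + I*√6/27 (d = (-85 + I*√6)/(-39 + 66) = (-85 + I*√6)/27 = (-85 + I*√6)*(1/27) = -85/27 + I*√6/27 ≈ -3.1481 + 0.090722*I)
d² = (-85/27 + I*√6/27)²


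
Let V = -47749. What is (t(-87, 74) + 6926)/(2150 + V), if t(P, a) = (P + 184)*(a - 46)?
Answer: -9642/45599 ≈ -0.21145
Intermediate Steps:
t(P, a) = (-46 + a)*(184 + P) (t(P, a) = (184 + P)*(-46 + a) = (-46 + a)*(184 + P))
(t(-87, 74) + 6926)/(2150 + V) = ((-8464 - 46*(-87) + 184*74 - 87*74) + 6926)/(2150 - 47749) = ((-8464 + 4002 + 13616 - 6438) + 6926)/(-45599) = (2716 + 6926)*(-1/45599) = 9642*(-1/45599) = -9642/45599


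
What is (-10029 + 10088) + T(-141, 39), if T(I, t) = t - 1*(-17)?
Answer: 115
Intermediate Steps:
T(I, t) = 17 + t (T(I, t) = t + 17 = 17 + t)
(-10029 + 10088) + T(-141, 39) = (-10029 + 10088) + (17 + 39) = 59 + 56 = 115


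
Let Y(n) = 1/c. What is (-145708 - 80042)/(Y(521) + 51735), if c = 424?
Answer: -13674000/3133663 ≈ -4.3636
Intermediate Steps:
Y(n) = 1/424
(-145708 - 80042)/(Y(521) + 51735) = (-145708 - 80042)/(1/424 + 51735) = -225750/21935641/424 = -225750*424/21935641 = -13674000/3133663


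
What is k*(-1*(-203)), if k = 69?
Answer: 14007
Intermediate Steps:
k*(-1*(-203)) = 69*(-1*(-203)) = 69*203 = 14007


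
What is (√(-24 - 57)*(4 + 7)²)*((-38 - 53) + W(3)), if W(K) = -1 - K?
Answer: -103455*I ≈ -1.0346e+5*I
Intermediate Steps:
(√(-24 - 57)*(4 + 7)²)*((-38 - 53) + W(3)) = (√(-24 - 57)*(4 + 7)²)*((-38 - 53) + (-1 - 1*3)) = (√(-81)*11²)*(-91 + (-1 - 3)) = ((9*I)*121)*(-91 - 4) = (1089*I)*(-95) = -103455*I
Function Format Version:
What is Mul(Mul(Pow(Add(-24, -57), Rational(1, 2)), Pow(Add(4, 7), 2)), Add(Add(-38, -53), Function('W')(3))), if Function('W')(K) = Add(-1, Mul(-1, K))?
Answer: Mul(-103455, I) ≈ Mul(-1.0346e+5, I)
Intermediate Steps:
Mul(Mul(Pow(Add(-24, -57), Rational(1, 2)), Pow(Add(4, 7), 2)), Add(Add(-38, -53), Function('W')(3))) = Mul(Mul(Pow(Add(-24, -57), Rational(1, 2)), Pow(Add(4, 7), 2)), Add(Add(-38, -53), Add(-1, Mul(-1, 3)))) = Mul(Mul(Pow(-81, Rational(1, 2)), Pow(11, 2)), Add(-91, Add(-1, -3))) = Mul(Mul(Mul(9, I), 121), Add(-91, -4)) = Mul(Mul(1089, I), -95) = Mul(-103455, I)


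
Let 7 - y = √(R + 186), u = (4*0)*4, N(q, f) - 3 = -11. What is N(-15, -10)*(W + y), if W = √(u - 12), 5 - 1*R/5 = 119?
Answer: -56 - 16*I*√3 + 64*I*√6 ≈ -56.0 + 129.05*I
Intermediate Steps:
N(q, f) = -8 (N(q, f) = 3 - 11 = -8)
R = -570 (R = 25 - 5*119 = 25 - 595 = -570)
u = 0 (u = 0*4 = 0)
W = 2*I*√3 (W = √(0 - 12) = √(-12) = 2*I*√3 ≈ 3.4641*I)
y = 7 - 8*I*√6 (y = 7 - √(-570 + 186) = 7 - √(-384) = 7 - 8*I*√6 ≈ 7.0 - 19.596*I)
N(-15, -10)*(W + y) = -8*(2*I*√3 + (7 - 8*I*√6)) = -8*(7 - 8*I*√6 + 2*I*√3) = -56 - 16*I*√3 + 64*I*√6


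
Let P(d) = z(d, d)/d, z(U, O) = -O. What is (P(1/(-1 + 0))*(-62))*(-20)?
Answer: -1240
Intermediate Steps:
P(d) = -1 (P(d) = (-d)/d = -1)
(P(1/(-1 + 0))*(-62))*(-20) = -1*(-62)*(-20) = 62*(-20) = -1240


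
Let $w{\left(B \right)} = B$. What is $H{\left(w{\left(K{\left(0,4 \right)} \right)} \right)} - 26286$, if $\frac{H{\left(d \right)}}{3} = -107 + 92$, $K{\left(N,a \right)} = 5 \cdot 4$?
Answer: $-26331$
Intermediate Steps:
$K{\left(N,a \right)} = 20$
$H{\left(d \right)} = -45$ ($H{\left(d \right)} = 3 \left(-107 + 92\right) = 3 \left(-15\right) = -45$)
$H{\left(w{\left(K{\left(0,4 \right)} \right)} \right)} - 26286 = -45 - 26286 = -26331$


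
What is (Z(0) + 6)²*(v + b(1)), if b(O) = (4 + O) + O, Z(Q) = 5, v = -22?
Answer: -1936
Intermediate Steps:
b(O) = 4 + 2*O
(Z(0) + 6)²*(v + b(1)) = (5 + 6)²*(-22 + (4 + 2*1)) = 11²*(-22 + (4 + 2)) = 121*(-22 + 6) = 121*(-16) = -1936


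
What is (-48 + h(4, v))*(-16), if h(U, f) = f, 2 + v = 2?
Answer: 768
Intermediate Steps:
v = 0 (v = -2 + 2 = 0)
(-48 + h(4, v))*(-16) = (-48 + 0)*(-16) = -48*(-16) = 768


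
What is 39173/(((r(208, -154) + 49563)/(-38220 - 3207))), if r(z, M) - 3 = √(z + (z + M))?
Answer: -40218344862993/1228394047 + 1622819871*√262/2456788094 ≈ -32730.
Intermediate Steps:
r(z, M) = 3 + √(M + 2*z) (r(z, M) = 3 + √(z + (z + M)) = 3 + √(z + (M + z)) = 3 + √(M + 2*z))
39173/(((r(208, -154) + 49563)/(-38220 - 3207))) = 39173/((((3 + √(-154 + 2*208)) + 49563)/(-38220 - 3207))) = 39173/((((3 + √(-154 + 416)) + 49563)/(-41427))) = 39173/((((3 + √262) + 49563)*(-1/41427))) = 39173/(((49566 + √262)*(-1/41427))) = 39173/(-16522/13809 - √262/41427)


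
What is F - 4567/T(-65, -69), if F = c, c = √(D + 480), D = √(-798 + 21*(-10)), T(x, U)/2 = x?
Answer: 4567/130 + 2*√(120 + 3*I*√7) ≈ 57.052 + 0.72417*I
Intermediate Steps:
T(x, U) = 2*x
D = 12*I*√7 (D = √(-798 - 210) = √(-1008) = 12*I*√7 ≈ 31.749*I)
c = √(480 + 12*I*√7) (c = √(12*I*√7 + 480) = √(480 + 12*I*√7) ≈ 21.921 + 0.72417*I)
F = 2*√(120 + 3*I*√7) ≈ 21.921 + 0.72417*I
F - 4567/T(-65, -69) = 2*√(120 + 3*I*√7) - 4567/(2*(-65)) = 2*√(120 + 3*I*√7) - 4567/(-130) = 2*√(120 + 3*I*√7) - 4567*(-1/130) = 2*√(120 + 3*I*√7) + 4567/130 = 4567/130 + 2*√(120 + 3*I*√7)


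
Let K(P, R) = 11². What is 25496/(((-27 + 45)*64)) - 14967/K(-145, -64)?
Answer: -1769621/17424 ≈ -101.56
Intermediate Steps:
K(P, R) = 121
25496/(((-27 + 45)*64)) - 14967/K(-145, -64) = 25496/(((-27 + 45)*64)) - 14967/121 = 25496/((18*64)) - 14967*1/121 = 25496/1152 - 14967/121 = 25496*(1/1152) - 14967/121 = 3187/144 - 14967/121 = -1769621/17424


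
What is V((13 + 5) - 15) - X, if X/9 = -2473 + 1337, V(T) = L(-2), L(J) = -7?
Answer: 10217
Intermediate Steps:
V(T) = -7
X = -10224 (X = 9*(-2473 + 1337) = 9*(-1136) = -10224)
V((13 + 5) - 15) - X = -7 - 1*(-10224) = -7 + 10224 = 10217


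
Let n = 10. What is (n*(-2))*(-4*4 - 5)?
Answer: 420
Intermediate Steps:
(n*(-2))*(-4*4 - 5) = (10*(-2))*(-4*4 - 5) = -20*(-16 - 5) = -20*(-21) = 420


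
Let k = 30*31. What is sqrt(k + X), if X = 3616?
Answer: sqrt(4546) ≈ 67.424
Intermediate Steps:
k = 930
sqrt(k + X) = sqrt(930 + 3616) = sqrt(4546)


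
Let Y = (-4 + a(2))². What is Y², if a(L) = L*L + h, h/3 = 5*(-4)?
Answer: 12960000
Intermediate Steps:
h = -60 (h = 3*(5*(-4)) = 3*(-20) = -60)
a(L) = -60 + L² (a(L) = L*L - 60 = L² - 60 = -60 + L²)
Y = 3600 (Y = (-4 + (-60 + 2²))² = (-4 + (-60 + 4))² = (-4 - 56)² = (-60)² = 3600)
Y² = 3600² = 12960000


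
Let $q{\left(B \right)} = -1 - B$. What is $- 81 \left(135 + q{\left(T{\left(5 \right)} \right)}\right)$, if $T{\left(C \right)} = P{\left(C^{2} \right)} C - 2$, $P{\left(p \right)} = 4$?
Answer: $-9396$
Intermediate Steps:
$T{\left(C \right)} = -2 + 4 C$ ($T{\left(C \right)} = 4 C - 2 = -2 + 4 C$)
$- 81 \left(135 + q{\left(T{\left(5 \right)} \right)}\right) = - 81 \left(135 - \left(-1 + 20\right)\right) = - 81 \left(135 - 19\right) = \left(-81\right) 116 = -9396$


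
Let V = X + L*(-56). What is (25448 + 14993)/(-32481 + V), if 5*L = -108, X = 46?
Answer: -202205/156127 ≈ -1.2951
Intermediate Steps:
L = -108/5 (L = (⅕)*(-108) = -108/5 ≈ -21.600)
V = 6278/5 (V = 46 - 108/5*(-56) = 46 + 6048/5 = 6278/5 ≈ 1255.6)
(25448 + 14993)/(-32481 + V) = (25448 + 14993)/(-32481 + 6278/5) = 40441/(-156127/5) = 40441*(-5/156127) = -202205/156127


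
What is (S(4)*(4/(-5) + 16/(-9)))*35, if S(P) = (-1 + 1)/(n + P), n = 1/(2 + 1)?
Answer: 0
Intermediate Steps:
n = ⅓ (n = 1/3 = ⅓ ≈ 0.33333)
S(P) = 0 (S(P) = (-1 + 1)/(⅓ + P) = 0/(⅓ + P) = 0)
(S(4)*(4/(-5) + 16/(-9)))*35 = (0*(4/(-5) + 16/(-9)))*35 = (0*(4*(-⅕) + 16*(-⅑)))*35 = (0*(-⅘ - 16/9))*35 = (0*(-116/45))*35 = 0*35 = 0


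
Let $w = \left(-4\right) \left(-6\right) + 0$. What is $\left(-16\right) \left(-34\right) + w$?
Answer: $568$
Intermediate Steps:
$w = 24$ ($w = 24 + 0 = 24$)
$\left(-16\right) \left(-34\right) + w = \left(-16\right) \left(-34\right) + 24 = 544 + 24 = 568$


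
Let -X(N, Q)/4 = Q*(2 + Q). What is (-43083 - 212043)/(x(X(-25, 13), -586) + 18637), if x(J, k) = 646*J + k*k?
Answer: 255126/141847 ≈ 1.7986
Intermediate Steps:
X(N, Q) = -4*Q*(2 + Q)
x(J, k) = k² + 646*J (x(J, k) = 646*J + k² = k² + 646*J)
(-43083 - 212043)/(x(X(-25, 13), -586) + 18637) = (-43083 - 212043)/(((-586)² + 646*(-4*13*(2 + 13))) + 18637) = -255126/((343396 + 646*(-4*13*15)) + 18637) = -255126/((343396 + 646*(-780)) + 18637) = -255126/((343396 - 503880) + 18637) = -255126/(-160484 + 18637) = -255126/(-141847) = -255126*(-1/141847) = 255126/141847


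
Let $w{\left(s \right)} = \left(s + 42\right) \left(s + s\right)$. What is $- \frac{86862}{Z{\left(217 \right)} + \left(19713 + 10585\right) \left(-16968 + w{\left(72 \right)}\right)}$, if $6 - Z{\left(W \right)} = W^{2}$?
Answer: $\frac{86862}{16771579} \approx 0.0051791$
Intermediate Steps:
$w{\left(s \right)} = 2 s \left(42 + s\right)$ ($w{\left(s \right)} = \left(42 + s\right) 2 s = 2 s \left(42 + s\right)$)
$Z{\left(W \right)} = 6 - W^{2}$
$- \frac{86862}{Z{\left(217 \right)} + \left(19713 + 10585\right) \left(-16968 + w{\left(72 \right)}\right)} = - \frac{86862}{\left(6 - 217^{2}\right) + \left(19713 + 10585\right) \left(-16968 + 2 \cdot 72 \left(42 + 72\right)\right)} = - \frac{86862}{\left(6 - 47089\right) + 30298 \left(-16968 + 2 \cdot 72 \cdot 114\right)} = - \frac{86862}{\left(6 - 47089\right) + 30298 \left(-16968 + 16416\right)} = - \frac{86862}{-47083 + 30298 \left(-552\right)} = - \frac{86862}{-47083 - 16724496} = - \frac{86862}{-16771579} = \left(-86862\right) \left(- \frac{1}{16771579}\right) = \frac{86862}{16771579}$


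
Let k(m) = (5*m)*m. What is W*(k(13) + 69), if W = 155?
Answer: 141670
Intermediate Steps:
k(m) = 5*m²
W*(k(13) + 69) = 155*(5*13² + 69) = 155*(5*169 + 69) = 155*(845 + 69) = 155*914 = 141670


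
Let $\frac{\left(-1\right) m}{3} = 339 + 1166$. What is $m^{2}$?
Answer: $20385225$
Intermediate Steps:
$m = -4515$ ($m = - 3 \left(339 + 1166\right) = \left(-3\right) 1505 = -4515$)
$m^{2} = \left(-4515\right)^{2} = 20385225$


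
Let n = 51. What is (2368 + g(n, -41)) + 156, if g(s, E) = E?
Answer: 2483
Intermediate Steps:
(2368 + g(n, -41)) + 156 = (2368 - 41) + 156 = 2327 + 156 = 2483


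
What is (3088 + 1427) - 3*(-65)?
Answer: 4710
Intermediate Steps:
(3088 + 1427) - 3*(-65) = 4515 + 195 = 4710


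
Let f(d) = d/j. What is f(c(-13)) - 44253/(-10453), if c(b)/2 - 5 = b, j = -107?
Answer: 4902319/1118471 ≈ 4.3831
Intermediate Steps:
c(b) = 10 + 2*b
f(d) = -d/107 (f(d) = d/(-107) = d*(-1/107) = -d/107)
f(c(-13)) - 44253/(-10453) = -(10 + 2*(-13))/107 - 44253/(-10453) = -(10 - 26)/107 - 44253*(-1)/10453 = -1/107*(-16) - 1*(-44253/10453) = 16/107 + 44253/10453 = 4902319/1118471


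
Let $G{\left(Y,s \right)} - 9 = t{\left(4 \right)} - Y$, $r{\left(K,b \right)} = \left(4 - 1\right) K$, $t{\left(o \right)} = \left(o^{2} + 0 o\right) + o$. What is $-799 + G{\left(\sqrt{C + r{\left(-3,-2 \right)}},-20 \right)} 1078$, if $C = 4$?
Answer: $30463 - 1078 i \sqrt{5} \approx 30463.0 - 2410.5 i$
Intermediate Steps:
$t{\left(o \right)} = o + o^{2}$ ($t{\left(o \right)} = \left(o^{2} + 0\right) + o = o^{2} + o = o + o^{2}$)
$r{\left(K,b \right)} = 3 K$
$G{\left(Y,s \right)} = 29 - Y$ ($G{\left(Y,s \right)} = 9 - \left(Y - 4 \left(1 + 4\right)\right) = 9 - \left(-20 + Y\right) = 29 - Y$)
$-799 + G{\left(\sqrt{C + r{\left(-3,-2 \right)}},-20 \right)} 1078 = -799 + \left(29 - \sqrt{4 + 3 \left(-3\right)}\right) 1078 = -799 + \left(29 - \sqrt{4 - 9}\right) 1078 = -799 + \left(29 - \sqrt{-5}\right) 1078 = -799 + \left(29 - i \sqrt{5}\right) 1078 = -799 + \left(31262 - 1078 i \sqrt{5}\right) = 30463 - 1078 i \sqrt{5}$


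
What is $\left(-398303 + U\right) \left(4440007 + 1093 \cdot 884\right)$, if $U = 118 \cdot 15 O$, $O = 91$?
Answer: $-1282533552027$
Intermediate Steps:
$U = 161070$ ($U = 118 \cdot 15 \cdot 91 = 1770 \cdot 91 = 161070$)
$\left(-398303 + U\right) \left(4440007 + 1093 \cdot 884\right) = \left(-398303 + 161070\right) \left(4440007 + 1093 \cdot 884\right) = - 237233 \left(4440007 + 966212\right) = \left(-237233\right) 5406219 = -1282533552027$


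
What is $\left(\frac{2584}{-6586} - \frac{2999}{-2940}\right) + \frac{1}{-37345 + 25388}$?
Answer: $\frac{72655721819}{115760738940} \approx 0.62764$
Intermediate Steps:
$\left(\frac{2584}{-6586} - \frac{2999}{-2940}\right) + \frac{1}{-37345 + 25388} = \left(2584 \left(- \frac{1}{6586}\right) - - \frac{2999}{2940}\right) + \frac{1}{-11957} = \left(- \frac{1292}{3293} + \frac{2999}{2940}\right) - \frac{1}{11957} = \frac{6077227}{9681420} - \frac{1}{11957} = \frac{72655721819}{115760738940}$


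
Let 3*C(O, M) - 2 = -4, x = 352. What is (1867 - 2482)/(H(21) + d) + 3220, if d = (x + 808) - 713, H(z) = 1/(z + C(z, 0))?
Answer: 5851459/1818 ≈ 3218.6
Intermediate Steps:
C(O, M) = -2/3 (C(O, M) = 2/3 + (1/3)*(-4) = 2/3 - 4/3 = -2/3)
H(z) = 1/(-2/3 + z) (H(z) = 1/(z - 2/3) = 1/(-2/3 + z))
d = 447 (d = (352 + 808) - 713 = 1160 - 713 = 447)
(1867 - 2482)/(H(21) + d) + 3220 = (1867 - 2482)/(3/(-2 + 3*21) + 447) + 3220 = -615/(3/(-2 + 63) + 447) + 3220 = -615/(3/61 + 447) + 3220 = -615/27270/61 + 3220 = -615*61/27270 + 3220 = -2501/1818 + 3220 = 5851459/1818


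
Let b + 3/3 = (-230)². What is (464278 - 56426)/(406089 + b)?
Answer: 101963/114747 ≈ 0.88859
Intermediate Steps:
b = 52899 (b = -1 + (-230)² = -1 + 52900 = 52899)
(464278 - 56426)/(406089 + b) = (464278 - 56426)/(406089 + 52899) = 407852/458988 = 407852*(1/458988) = 101963/114747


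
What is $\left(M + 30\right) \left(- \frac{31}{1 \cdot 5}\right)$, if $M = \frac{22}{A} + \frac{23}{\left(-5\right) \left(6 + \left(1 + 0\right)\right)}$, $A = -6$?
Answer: $- \frac{83576}{525} \approx -159.19$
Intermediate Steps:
$M = - \frac{454}{105}$ ($M = \frac{22}{-6} + \frac{23}{\left(-5\right) \left(6 + \left(1 + 0\right)\right)} = 22 \left(- \frac{1}{6}\right) + \frac{23}{\left(-5\right) \left(6 + 1\right)} = - \frac{11}{3} + \frac{23}{\left(-5\right) 7} = - \frac{11}{3} + \frac{23}{-35} = - \frac{11}{3} + 23 \left(- \frac{1}{35}\right) = - \frac{11}{3} - \frac{23}{35} = - \frac{454}{105} \approx -4.3238$)
$\left(M + 30\right) \left(- \frac{31}{1 \cdot 5}\right) = \left(- \frac{454}{105} + 30\right) \left(- \frac{31}{1 \cdot 5}\right) = \frac{2696 \left(- \frac{31}{5}\right)}{105} = \frac{2696 \left(\left(-31\right) \frac{1}{5}\right)}{105} = \frac{2696}{105} \left(- \frac{31}{5}\right) = - \frac{83576}{525}$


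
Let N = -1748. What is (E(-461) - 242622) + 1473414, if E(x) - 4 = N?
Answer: 1229048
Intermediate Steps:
E(x) = -1744 (E(x) = 4 - 1748 = -1744)
(E(-461) - 242622) + 1473414 = (-1744 - 242622) + 1473414 = -244366 + 1473414 = 1229048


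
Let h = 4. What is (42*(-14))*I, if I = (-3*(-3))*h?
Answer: -21168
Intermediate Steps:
I = 36 (I = -3*(-3)*4 = 9*4 = 36)
(42*(-14))*I = (42*(-14))*36 = -588*36 = -21168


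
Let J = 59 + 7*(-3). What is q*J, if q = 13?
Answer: 494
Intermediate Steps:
J = 38 (J = 59 - 21 = 38)
q*J = 13*38 = 494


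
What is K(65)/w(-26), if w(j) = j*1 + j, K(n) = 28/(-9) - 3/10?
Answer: 307/4680 ≈ 0.065598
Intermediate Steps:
K(n) = -307/90 (K(n) = 28*(-⅑) - 3*⅒ = -28/9 - 3/10 = -307/90)
w(j) = 2*j (w(j) = j + j = 2*j)
K(65)/w(-26) = -307/(90*(2*(-26))) = -307/90/(-52) = -307/90*(-1/52) = 307/4680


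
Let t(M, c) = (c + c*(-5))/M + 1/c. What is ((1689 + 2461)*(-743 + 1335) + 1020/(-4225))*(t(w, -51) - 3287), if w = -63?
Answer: -348358619127016/43095 ≈ -8.0835e+9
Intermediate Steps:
t(M, c) = 1/c - 4*c/M (t(M, c) = (c - 5*c)/M + 1/c = (-4*c)/M + 1/c = -4*c/M + 1/c = 1/c - 4*c/M)
((1689 + 2461)*(-743 + 1335) + 1020/(-4225))*(t(w, -51) - 3287) = ((1689 + 2461)*(-743 + 1335) + 1020/(-4225))*((1/(-51) - 4*(-51)/(-63)) - 3287) = (4150*592 + 1020*(-1/4225))*((-1/51 - 4*(-51)*(-1/63)) - 3287) = (2456800 - 204/845)*((-1/51 - 68/21) - 3287) = 2075995796*(-1163/357 - 3287)/845 = (2075995796/845)*(-1174622/357) = -348358619127016/43095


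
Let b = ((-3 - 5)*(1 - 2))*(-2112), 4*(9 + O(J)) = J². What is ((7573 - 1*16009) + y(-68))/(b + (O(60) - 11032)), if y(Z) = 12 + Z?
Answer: 8492/27037 ≈ 0.31409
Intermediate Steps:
O(J) = -9 + J²/4
b = -16896 (b = -8*(-1)*(-2112) = 8*(-2112) = -16896)
((7573 - 1*16009) + y(-68))/(b + (O(60) - 11032)) = ((7573 - 1*16009) + (12 - 68))/(-16896 + ((-9 + (¼)*60²) - 11032)) = ((7573 - 16009) - 56)/(-16896 + ((-9 + (¼)*3600) - 11032)) = (-8436 - 56)/(-16896 + ((-9 + 900) - 11032)) = -8492/(-16896 + (891 - 11032)) = -8492/(-16896 - 10141) = -8492/(-27037) = -8492*(-1/27037) = 8492/27037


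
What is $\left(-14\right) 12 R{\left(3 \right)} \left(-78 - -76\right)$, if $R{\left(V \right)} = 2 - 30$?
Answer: $-9408$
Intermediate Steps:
$R{\left(V \right)} = -28$ ($R{\left(V \right)} = 2 - 30 = -28$)
$\left(-14\right) 12 R{\left(3 \right)} \left(-78 - -76\right) = \left(-14\right) 12 \left(-28\right) \left(-78 - -76\right) = \left(-168\right) \left(-28\right) \left(-78 + 76\right) = 4704 \left(-2\right) = -9408$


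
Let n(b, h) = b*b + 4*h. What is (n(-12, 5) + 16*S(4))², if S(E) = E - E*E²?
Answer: 633616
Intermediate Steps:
S(E) = E - E³
n(b, h) = b² + 4*h
(n(-12, 5) + 16*S(4))² = (((-12)² + 4*5) + 16*(4 - 1*4³))² = ((144 + 20) + 16*(4 - 1*64))² = (164 + 16*(4 - 64))² = (164 + 16*(-60))² = (164 - 960)² = (-796)² = 633616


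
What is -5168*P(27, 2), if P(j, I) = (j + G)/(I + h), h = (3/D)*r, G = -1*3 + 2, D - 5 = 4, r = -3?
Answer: -134368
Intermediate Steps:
D = 9 (D = 5 + 4 = 9)
G = -1 (G = -3 + 2 = -1)
h = -1 (h = (3/9)*(-3) = (3*(1/9))*(-3) = (1/3)*(-3) = -1)
P(j, I) = (-1 + j)/(-1 + I) (P(j, I) = (j - 1)/(I - 1) = (-1 + j)/(-1 + I))
-5168*P(27, 2) = -5168*(-1 + 27)/(-1 + 2) = -5168*26/1 = -5168*26 = -134368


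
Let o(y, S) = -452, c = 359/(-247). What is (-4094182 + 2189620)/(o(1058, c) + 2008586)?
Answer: -105809/111563 ≈ -0.94842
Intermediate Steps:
c = -359/247 (c = 359*(-1/247) = -359/247 ≈ -1.4534)
(-4094182 + 2189620)/(o(1058, c) + 2008586) = (-4094182 + 2189620)/(-452 + 2008586) = -1904562/2008134 = -1904562*1/2008134 = -105809/111563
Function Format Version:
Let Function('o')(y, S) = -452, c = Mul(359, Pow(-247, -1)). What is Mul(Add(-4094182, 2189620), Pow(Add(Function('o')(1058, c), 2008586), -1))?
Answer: Rational(-105809, 111563) ≈ -0.94842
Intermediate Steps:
c = Rational(-359, 247) (c = Mul(359, Rational(-1, 247)) = Rational(-359, 247) ≈ -1.4534)
Mul(Add(-4094182, 2189620), Pow(Add(Function('o')(1058, c), 2008586), -1)) = Mul(Add(-4094182, 2189620), Pow(Add(-452, 2008586), -1)) = Mul(-1904562, Pow(2008134, -1)) = Mul(-1904562, Rational(1, 2008134)) = Rational(-105809, 111563)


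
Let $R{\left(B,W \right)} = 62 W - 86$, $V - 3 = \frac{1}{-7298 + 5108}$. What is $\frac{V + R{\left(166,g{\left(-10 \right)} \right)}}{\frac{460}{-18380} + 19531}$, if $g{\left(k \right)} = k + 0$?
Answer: $- \frac{1414865749}{39308235540} \approx -0.035994$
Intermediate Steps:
$g{\left(k \right)} = k$
$V = \frac{6569}{2190}$ ($V = 3 + \frac{1}{-7298 + 5108} = 3 + \frac{1}{-2190} = 3 - \frac{1}{2190} = \frac{6569}{2190} \approx 2.9995$)
$R{\left(B,W \right)} = -86 + 62 W$
$\frac{V + R{\left(166,g{\left(-10 \right)} \right)}}{\frac{460}{-18380} + 19531} = \frac{\frac{6569}{2190} + \left(-86 + 62 \left(-10\right)\right)}{\frac{460}{-18380} + 19531} = \frac{\frac{6569}{2190} - 706}{460 \left(- \frac{1}{18380}\right) + 19531} = \frac{\frac{6569}{2190} - 706}{- \frac{23}{919} + 19531} = - \frac{1539571}{2190 \cdot \frac{17948966}{919}} = \left(- \frac{1539571}{2190}\right) \frac{919}{17948966} = - \frac{1414865749}{39308235540}$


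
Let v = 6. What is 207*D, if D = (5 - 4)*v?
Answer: 1242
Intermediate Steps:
D = 6 (D = (5 - 4)*6 = 1*6 = 6)
207*D = 207*6 = 1242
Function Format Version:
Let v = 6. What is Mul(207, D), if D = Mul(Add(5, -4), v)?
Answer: 1242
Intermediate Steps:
D = 6 (D = Mul(Add(5, -4), 6) = Mul(1, 6) = 6)
Mul(207, D) = Mul(207, 6) = 1242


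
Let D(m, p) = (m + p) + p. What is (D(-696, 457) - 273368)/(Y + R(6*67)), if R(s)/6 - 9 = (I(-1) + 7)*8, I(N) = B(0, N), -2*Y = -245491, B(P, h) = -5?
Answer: -546300/245791 ≈ -2.2226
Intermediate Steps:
Y = 245491/2 (Y = -½*(-245491) = 245491/2 ≈ 1.2275e+5)
I(N) = -5
D(m, p) = m + 2*p
R(s) = 150 (R(s) = 54 + 6*((-5 + 7)*8) = 54 + 6*(2*8) = 54 + 6*16 = 54 + 96 = 150)
(D(-696, 457) - 273368)/(Y + R(6*67)) = ((-696 + 2*457) - 273368)/(245491/2 + 150) = ((-696 + 914) - 273368)/(245791/2) = (218 - 273368)*(2/245791) = -273150*2/245791 = -546300/245791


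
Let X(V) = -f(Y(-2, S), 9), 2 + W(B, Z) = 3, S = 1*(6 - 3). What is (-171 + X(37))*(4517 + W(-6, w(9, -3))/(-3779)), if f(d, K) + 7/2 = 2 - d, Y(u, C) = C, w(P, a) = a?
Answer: -2842112043/3779 ≈ -7.5208e+5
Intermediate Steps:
S = 3 (S = 1*3 = 3)
W(B, Z) = 1 (W(B, Z) = -2 + 3 = 1)
f(d, K) = -3/2 - d (f(d, K) = -7/2 + (2 - d) = -3/2 - d)
X(V) = 9/2 (X(V) = -(-3/2 - 1*3) = -(-3/2 - 3) = -1*(-9/2) = 9/2)
(-171 + X(37))*(4517 + W(-6, w(9, -3))/(-3779)) = (-171 + 9/2)*(4517 + 1/(-3779)) = -333*(4517 + 1*(-1/3779))/2 = -333*(4517 - 1/3779)/2 = -333/2*17069742/3779 = -2842112043/3779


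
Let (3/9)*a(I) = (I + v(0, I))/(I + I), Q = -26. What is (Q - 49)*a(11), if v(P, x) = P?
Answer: -225/2 ≈ -112.50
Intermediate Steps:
a(I) = 3/2 (a(I) = 3*((I + 0)/(I + I)) = 3*(I/((2*I))) = 3*(I*(1/(2*I))) = 3*(1/2) = 3/2)
(Q - 49)*a(11) = (-26 - 49)*(3/2) = -75*3/2 = -225/2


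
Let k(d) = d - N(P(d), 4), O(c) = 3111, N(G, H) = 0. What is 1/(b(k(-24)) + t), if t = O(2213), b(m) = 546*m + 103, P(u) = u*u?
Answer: -1/9890 ≈ -0.00010111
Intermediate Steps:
P(u) = u²
k(d) = d (k(d) = d - 1*0 = d + 0 = d)
b(m) = 103 + 546*m
t = 3111
1/(b(k(-24)) + t) = 1/((103 + 546*(-24)) + 3111) = 1/((103 - 13104) + 3111) = 1/(-13001 + 3111) = 1/(-9890) = -1/9890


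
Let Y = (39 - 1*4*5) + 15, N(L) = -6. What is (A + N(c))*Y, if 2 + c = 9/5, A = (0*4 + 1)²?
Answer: -170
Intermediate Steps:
A = 1 (A = (0 + 1)² = 1² = 1)
c = -⅕ (c = -2 + 9/5 = -⅕ ≈ -0.20000)
Y = 34 (Y = (39 - 4*5) + 15 = (39 - 20) + 15 = 19 + 15 = 34)
(A + N(c))*Y = (1 - 6)*34 = -5*34 = -170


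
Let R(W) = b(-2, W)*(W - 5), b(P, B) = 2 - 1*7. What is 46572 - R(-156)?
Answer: 45767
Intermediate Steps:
b(P, B) = -5 (b(P, B) = 2 - 7 = -5)
R(W) = 25 - 5*W (R(W) = -5*(W - 5) = -5*(-5 + W) = 25 - 5*W)
46572 - R(-156) = 46572 - (25 - 5*(-156)) = 46572 - (25 + 780) = 46572 - 1*805 = 46572 - 805 = 45767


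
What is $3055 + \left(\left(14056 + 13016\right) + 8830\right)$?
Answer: $38957$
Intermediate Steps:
$3055 + \left(\left(14056 + 13016\right) + 8830\right) = 3055 + \left(27072 + 8830\right) = 3055 + 35902 = 38957$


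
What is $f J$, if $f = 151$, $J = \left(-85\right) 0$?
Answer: $0$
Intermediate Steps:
$J = 0$
$f J = 151 \cdot 0 = 0$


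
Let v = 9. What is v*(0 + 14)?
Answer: 126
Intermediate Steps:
v*(0 + 14) = 9*(0 + 14) = 9*14 = 126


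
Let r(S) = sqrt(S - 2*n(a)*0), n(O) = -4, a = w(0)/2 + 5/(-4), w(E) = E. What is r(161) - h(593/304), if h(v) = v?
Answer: -593/304 + sqrt(161) ≈ 10.738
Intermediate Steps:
a = -5/4 (a = 0/2 + 5/(-4) = 0*(1/2) + 5*(-1/4) = 0 - 5/4 = -5/4 ≈ -1.2500)
r(S) = sqrt(S) (r(S) = sqrt(S - 2*(-4)*0) = sqrt(S + 8*0) = sqrt(S + 0) = sqrt(S))
r(161) - h(593/304) = sqrt(161) - 593/304 = -593/304 + sqrt(161)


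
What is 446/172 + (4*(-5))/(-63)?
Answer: 15769/5418 ≈ 2.9105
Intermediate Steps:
446/172 + (4*(-5))/(-63) = 446*(1/172) - 20*(-1/63) = 223/86 + 20/63 = 15769/5418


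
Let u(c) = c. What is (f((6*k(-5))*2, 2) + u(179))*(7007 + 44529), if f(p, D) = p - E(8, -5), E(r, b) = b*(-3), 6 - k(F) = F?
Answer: 15254656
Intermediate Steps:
k(F) = 6 - F
E(r, b) = -3*b
f(p, D) = -15 + p (f(p, D) = p - (-3)*(-5) = p - 1*15 = p - 15 = -15 + p)
(f((6*k(-5))*2, 2) + u(179))*(7007 + 44529) = ((-15 + (6*(6 - 1*(-5)))*2) + 179)*(7007 + 44529) = ((-15 + (6*(6 + 5))*2) + 179)*51536 = ((-15 + (6*11)*2) + 179)*51536 = ((-15 + 66*2) + 179)*51536 = ((-15 + 132) + 179)*51536 = (117 + 179)*51536 = 296*51536 = 15254656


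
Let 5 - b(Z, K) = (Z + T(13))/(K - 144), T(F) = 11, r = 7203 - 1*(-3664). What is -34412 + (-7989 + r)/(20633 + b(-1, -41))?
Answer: -13138586005/381804 ≈ -34412.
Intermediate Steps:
r = 10867 (r = 7203 + 3664 = 10867)
b(Z, K) = 5 - (11 + Z)/(-144 + K) (b(Z, K) = 5 - (Z + 11)/(K - 144) = 5 - (11 + Z)/(-144 + K))
-34412 + (-7989 + r)/(20633 + b(-1, -41)) = -34412 + (-7989 + 10867)/(20633 + (-731 - 1*(-1) + 5*(-41))/(-144 - 41)) = -34412 + 2878/(20633 + (-731 + 1 - 205)/(-185)) = -34412 + 2878/(20633 - 1/185*(-935)) = -34412 + 2878/(20633 + 187/37) = -34412 + 2878/(763608/37) = -34412 + 2878*(37/763608) = -34412 + 53243/381804 = -13138586005/381804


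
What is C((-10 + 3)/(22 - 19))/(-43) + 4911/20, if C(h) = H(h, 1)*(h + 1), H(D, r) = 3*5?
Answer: 211573/860 ≈ 246.02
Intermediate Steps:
H(D, r) = 15
C(h) = 15 + 15*h (C(h) = 15*(h + 1) = 15*(1 + h) = 15 + 15*h)
C((-10 + 3)/(22 - 19))/(-43) + 4911/20 = (15 + 15*((-10 + 3)/(22 - 19)))/(-43) + 4911/20 = (15 + 15*(-7/3))*(-1/43) + 4911*(1/20) = (15 + 15*(-7*1/3))*(-1/43) + 4911/20 = (15 + 15*(-7/3))*(-1/43) + 4911/20 = (15 - 35)*(-1/43) + 4911/20 = -20*(-1/43) + 4911/20 = 20/43 + 4911/20 = 211573/860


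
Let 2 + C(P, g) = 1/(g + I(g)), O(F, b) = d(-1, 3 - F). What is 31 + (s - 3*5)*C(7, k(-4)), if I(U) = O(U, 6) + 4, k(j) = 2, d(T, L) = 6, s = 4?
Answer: 625/12 ≈ 52.083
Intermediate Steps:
O(F, b) = 6
I(U) = 10 (I(U) = 6 + 4 = 10)
C(P, g) = -2 + 1/(10 + g) (C(P, g) = -2 + 1/(g + 10) = -2 + 1/(10 + g))
31 + (s - 3*5)*C(7, k(-4)) = 31 + (4 - 3*5)*((-19 - 2*2)/(10 + 2)) = 31 + (4 - 15)*((-19 - 4)/12) = 31 - 11*(-23)/12 = 31 - 11*(-23/12) = 31 + 253/12 = 625/12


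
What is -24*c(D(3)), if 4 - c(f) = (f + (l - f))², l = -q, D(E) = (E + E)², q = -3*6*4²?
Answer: 1990560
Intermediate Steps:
q = -288 (q = -18*16 = -288)
D(E) = 4*E² (D(E) = (2*E)² = 4*E²)
l = 288 (l = -1*(-288) = 288)
c(f) = -82940 (c(f) = 4 - (f + (288 - f))² = 4 - 1*288² = 4 - 1*82944 = 4 - 82944 = -82940)
-24*c(D(3)) = -24*(-82940) = 1990560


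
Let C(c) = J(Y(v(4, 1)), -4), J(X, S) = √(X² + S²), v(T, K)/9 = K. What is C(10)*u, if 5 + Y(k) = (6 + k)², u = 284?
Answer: 1136*√3026 ≈ 62490.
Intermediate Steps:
v(T, K) = 9*K
Y(k) = -5 + (6 + k)²
J(X, S) = √(S² + X²)
C(c) = 4*√3026 (C(c) = √((-4)² + (-5 + (6 + 9*1)²)²) = √(16 + (-5 + (6 + 9)²)²) = √(16 + (-5 + 15²)²) = √(16 + (-5 + 225)²) = √(16 + 220²) = √(16 + 48400) = √48416 = 4*√3026)
C(10)*u = (4*√3026)*284 = 1136*√3026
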